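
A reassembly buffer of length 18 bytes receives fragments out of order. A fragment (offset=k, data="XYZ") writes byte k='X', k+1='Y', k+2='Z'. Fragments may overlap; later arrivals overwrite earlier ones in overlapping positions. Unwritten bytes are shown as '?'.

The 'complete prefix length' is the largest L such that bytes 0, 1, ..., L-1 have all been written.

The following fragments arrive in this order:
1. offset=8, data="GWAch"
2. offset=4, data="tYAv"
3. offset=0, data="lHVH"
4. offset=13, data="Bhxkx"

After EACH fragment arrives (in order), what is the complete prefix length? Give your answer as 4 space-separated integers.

Fragment 1: offset=8 data="GWAch" -> buffer=????????GWAch????? -> prefix_len=0
Fragment 2: offset=4 data="tYAv" -> buffer=????tYAvGWAch????? -> prefix_len=0
Fragment 3: offset=0 data="lHVH" -> buffer=lHVHtYAvGWAch????? -> prefix_len=13
Fragment 4: offset=13 data="Bhxkx" -> buffer=lHVHtYAvGWAchBhxkx -> prefix_len=18

Answer: 0 0 13 18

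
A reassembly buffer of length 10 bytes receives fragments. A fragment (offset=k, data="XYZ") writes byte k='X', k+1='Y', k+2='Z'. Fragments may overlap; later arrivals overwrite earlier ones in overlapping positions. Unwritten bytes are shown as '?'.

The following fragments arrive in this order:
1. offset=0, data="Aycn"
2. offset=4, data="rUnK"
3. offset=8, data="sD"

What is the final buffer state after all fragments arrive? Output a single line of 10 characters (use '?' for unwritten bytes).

Answer: AycnrUnKsD

Derivation:
Fragment 1: offset=0 data="Aycn" -> buffer=Aycn??????
Fragment 2: offset=4 data="rUnK" -> buffer=AycnrUnK??
Fragment 3: offset=8 data="sD" -> buffer=AycnrUnKsD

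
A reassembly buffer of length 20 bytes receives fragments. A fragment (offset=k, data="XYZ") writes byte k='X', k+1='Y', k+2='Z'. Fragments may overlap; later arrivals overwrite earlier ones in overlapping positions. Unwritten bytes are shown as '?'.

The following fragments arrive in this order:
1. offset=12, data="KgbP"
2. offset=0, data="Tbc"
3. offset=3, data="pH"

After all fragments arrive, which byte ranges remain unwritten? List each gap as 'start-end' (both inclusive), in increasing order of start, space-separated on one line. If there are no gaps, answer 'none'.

Fragment 1: offset=12 len=4
Fragment 2: offset=0 len=3
Fragment 3: offset=3 len=2
Gaps: 5-11 16-19

Answer: 5-11 16-19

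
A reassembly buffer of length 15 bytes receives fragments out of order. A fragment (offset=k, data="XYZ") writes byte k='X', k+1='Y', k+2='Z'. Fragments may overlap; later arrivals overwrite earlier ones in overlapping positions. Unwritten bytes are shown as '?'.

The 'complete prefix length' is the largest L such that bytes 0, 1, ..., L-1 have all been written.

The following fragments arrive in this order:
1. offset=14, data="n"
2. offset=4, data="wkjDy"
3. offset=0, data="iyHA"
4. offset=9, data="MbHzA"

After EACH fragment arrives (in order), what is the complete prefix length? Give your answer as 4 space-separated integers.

Answer: 0 0 9 15

Derivation:
Fragment 1: offset=14 data="n" -> buffer=??????????????n -> prefix_len=0
Fragment 2: offset=4 data="wkjDy" -> buffer=????wkjDy?????n -> prefix_len=0
Fragment 3: offset=0 data="iyHA" -> buffer=iyHAwkjDy?????n -> prefix_len=9
Fragment 4: offset=9 data="MbHzA" -> buffer=iyHAwkjDyMbHzAn -> prefix_len=15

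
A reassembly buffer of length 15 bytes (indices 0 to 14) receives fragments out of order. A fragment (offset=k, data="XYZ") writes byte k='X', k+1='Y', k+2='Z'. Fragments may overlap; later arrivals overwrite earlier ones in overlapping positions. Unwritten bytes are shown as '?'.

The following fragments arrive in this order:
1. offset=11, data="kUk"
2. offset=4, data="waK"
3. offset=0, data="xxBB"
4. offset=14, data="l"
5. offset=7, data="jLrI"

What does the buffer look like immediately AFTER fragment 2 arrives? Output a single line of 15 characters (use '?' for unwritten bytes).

Answer: ????waK????kUk?

Derivation:
Fragment 1: offset=11 data="kUk" -> buffer=???????????kUk?
Fragment 2: offset=4 data="waK" -> buffer=????waK????kUk?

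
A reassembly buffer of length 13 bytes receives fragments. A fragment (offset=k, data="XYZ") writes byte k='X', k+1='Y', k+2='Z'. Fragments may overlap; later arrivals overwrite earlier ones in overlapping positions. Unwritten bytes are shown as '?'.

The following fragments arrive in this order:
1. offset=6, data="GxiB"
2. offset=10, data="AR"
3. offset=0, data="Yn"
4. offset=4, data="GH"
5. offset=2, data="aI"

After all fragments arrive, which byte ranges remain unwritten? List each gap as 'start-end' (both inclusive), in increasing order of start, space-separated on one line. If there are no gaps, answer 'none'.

Answer: 12-12

Derivation:
Fragment 1: offset=6 len=4
Fragment 2: offset=10 len=2
Fragment 3: offset=0 len=2
Fragment 4: offset=4 len=2
Fragment 5: offset=2 len=2
Gaps: 12-12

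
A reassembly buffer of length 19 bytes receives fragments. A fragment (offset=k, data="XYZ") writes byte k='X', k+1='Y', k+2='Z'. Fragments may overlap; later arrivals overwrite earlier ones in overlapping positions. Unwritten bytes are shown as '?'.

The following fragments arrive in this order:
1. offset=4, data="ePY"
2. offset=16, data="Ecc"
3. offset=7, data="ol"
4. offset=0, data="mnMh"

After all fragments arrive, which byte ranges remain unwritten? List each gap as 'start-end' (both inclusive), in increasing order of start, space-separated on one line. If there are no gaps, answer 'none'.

Answer: 9-15

Derivation:
Fragment 1: offset=4 len=3
Fragment 2: offset=16 len=3
Fragment 3: offset=7 len=2
Fragment 4: offset=0 len=4
Gaps: 9-15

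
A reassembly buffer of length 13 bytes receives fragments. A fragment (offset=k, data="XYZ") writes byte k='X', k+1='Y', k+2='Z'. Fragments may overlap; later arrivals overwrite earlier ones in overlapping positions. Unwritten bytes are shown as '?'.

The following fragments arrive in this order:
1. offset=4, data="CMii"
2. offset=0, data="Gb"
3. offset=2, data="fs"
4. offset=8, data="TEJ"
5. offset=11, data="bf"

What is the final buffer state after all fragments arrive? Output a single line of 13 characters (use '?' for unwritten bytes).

Answer: GbfsCMiiTEJbf

Derivation:
Fragment 1: offset=4 data="CMii" -> buffer=????CMii?????
Fragment 2: offset=0 data="Gb" -> buffer=Gb??CMii?????
Fragment 3: offset=2 data="fs" -> buffer=GbfsCMii?????
Fragment 4: offset=8 data="TEJ" -> buffer=GbfsCMiiTEJ??
Fragment 5: offset=11 data="bf" -> buffer=GbfsCMiiTEJbf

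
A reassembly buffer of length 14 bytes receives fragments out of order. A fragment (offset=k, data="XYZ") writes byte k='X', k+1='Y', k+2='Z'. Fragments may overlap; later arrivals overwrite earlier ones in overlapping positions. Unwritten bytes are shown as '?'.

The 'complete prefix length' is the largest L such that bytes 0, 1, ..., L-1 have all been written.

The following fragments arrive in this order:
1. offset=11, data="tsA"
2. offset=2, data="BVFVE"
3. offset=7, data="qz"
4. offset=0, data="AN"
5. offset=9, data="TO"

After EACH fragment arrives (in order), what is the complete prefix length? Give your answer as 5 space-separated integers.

Fragment 1: offset=11 data="tsA" -> buffer=???????????tsA -> prefix_len=0
Fragment 2: offset=2 data="BVFVE" -> buffer=??BVFVE????tsA -> prefix_len=0
Fragment 3: offset=7 data="qz" -> buffer=??BVFVEqz??tsA -> prefix_len=0
Fragment 4: offset=0 data="AN" -> buffer=ANBVFVEqz??tsA -> prefix_len=9
Fragment 5: offset=9 data="TO" -> buffer=ANBVFVEqzTOtsA -> prefix_len=14

Answer: 0 0 0 9 14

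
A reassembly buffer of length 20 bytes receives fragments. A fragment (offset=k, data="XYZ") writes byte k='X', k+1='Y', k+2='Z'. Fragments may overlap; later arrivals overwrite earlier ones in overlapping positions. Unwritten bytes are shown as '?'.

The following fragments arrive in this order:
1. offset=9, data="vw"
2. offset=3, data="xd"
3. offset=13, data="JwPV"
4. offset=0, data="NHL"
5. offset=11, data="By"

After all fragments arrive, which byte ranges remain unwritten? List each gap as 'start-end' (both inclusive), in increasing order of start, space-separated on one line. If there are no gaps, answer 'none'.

Answer: 5-8 17-19

Derivation:
Fragment 1: offset=9 len=2
Fragment 2: offset=3 len=2
Fragment 3: offset=13 len=4
Fragment 4: offset=0 len=3
Fragment 5: offset=11 len=2
Gaps: 5-8 17-19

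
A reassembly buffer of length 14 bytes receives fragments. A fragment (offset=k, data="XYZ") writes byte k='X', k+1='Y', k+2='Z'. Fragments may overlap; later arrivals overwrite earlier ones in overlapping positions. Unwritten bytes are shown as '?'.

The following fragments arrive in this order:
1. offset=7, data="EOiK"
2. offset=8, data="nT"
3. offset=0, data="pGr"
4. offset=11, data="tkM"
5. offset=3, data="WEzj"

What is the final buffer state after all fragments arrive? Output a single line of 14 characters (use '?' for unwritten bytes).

Fragment 1: offset=7 data="EOiK" -> buffer=???????EOiK???
Fragment 2: offset=8 data="nT" -> buffer=???????EnTK???
Fragment 3: offset=0 data="pGr" -> buffer=pGr????EnTK???
Fragment 4: offset=11 data="tkM" -> buffer=pGr????EnTKtkM
Fragment 5: offset=3 data="WEzj" -> buffer=pGrWEzjEnTKtkM

Answer: pGrWEzjEnTKtkM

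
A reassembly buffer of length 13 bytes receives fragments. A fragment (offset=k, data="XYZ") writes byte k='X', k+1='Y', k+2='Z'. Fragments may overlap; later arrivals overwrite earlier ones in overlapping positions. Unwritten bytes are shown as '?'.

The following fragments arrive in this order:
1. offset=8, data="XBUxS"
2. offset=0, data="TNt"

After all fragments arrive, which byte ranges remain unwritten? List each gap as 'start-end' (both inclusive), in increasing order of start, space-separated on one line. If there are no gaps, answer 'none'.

Fragment 1: offset=8 len=5
Fragment 2: offset=0 len=3
Gaps: 3-7

Answer: 3-7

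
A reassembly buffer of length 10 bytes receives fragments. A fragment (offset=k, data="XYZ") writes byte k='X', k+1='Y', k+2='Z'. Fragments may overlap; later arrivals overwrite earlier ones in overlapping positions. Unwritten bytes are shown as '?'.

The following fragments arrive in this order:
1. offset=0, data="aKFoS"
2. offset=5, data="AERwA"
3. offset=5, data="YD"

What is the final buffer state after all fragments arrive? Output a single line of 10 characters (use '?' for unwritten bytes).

Fragment 1: offset=0 data="aKFoS" -> buffer=aKFoS?????
Fragment 2: offset=5 data="AERwA" -> buffer=aKFoSAERwA
Fragment 3: offset=5 data="YD" -> buffer=aKFoSYDRwA

Answer: aKFoSYDRwA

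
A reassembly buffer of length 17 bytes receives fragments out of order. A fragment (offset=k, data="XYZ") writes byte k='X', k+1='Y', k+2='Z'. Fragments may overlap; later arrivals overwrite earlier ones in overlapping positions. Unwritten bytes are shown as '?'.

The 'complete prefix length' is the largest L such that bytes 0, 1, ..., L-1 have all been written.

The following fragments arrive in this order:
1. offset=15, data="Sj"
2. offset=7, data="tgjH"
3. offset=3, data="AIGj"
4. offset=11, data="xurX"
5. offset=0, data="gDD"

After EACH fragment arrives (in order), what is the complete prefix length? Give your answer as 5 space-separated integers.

Fragment 1: offset=15 data="Sj" -> buffer=???????????????Sj -> prefix_len=0
Fragment 2: offset=7 data="tgjH" -> buffer=???????tgjH????Sj -> prefix_len=0
Fragment 3: offset=3 data="AIGj" -> buffer=???AIGjtgjH????Sj -> prefix_len=0
Fragment 4: offset=11 data="xurX" -> buffer=???AIGjtgjHxurXSj -> prefix_len=0
Fragment 5: offset=0 data="gDD" -> buffer=gDDAIGjtgjHxurXSj -> prefix_len=17

Answer: 0 0 0 0 17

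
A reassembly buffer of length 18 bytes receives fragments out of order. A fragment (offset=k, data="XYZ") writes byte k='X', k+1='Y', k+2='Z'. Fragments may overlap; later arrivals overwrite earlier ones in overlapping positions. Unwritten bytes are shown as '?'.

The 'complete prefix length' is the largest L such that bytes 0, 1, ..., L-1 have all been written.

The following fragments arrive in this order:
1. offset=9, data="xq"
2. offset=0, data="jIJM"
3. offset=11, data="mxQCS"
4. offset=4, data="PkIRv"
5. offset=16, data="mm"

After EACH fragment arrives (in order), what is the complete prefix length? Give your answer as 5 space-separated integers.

Fragment 1: offset=9 data="xq" -> buffer=?????????xq??????? -> prefix_len=0
Fragment 2: offset=0 data="jIJM" -> buffer=jIJM?????xq??????? -> prefix_len=4
Fragment 3: offset=11 data="mxQCS" -> buffer=jIJM?????xqmxQCS?? -> prefix_len=4
Fragment 4: offset=4 data="PkIRv" -> buffer=jIJMPkIRvxqmxQCS?? -> prefix_len=16
Fragment 5: offset=16 data="mm" -> buffer=jIJMPkIRvxqmxQCSmm -> prefix_len=18

Answer: 0 4 4 16 18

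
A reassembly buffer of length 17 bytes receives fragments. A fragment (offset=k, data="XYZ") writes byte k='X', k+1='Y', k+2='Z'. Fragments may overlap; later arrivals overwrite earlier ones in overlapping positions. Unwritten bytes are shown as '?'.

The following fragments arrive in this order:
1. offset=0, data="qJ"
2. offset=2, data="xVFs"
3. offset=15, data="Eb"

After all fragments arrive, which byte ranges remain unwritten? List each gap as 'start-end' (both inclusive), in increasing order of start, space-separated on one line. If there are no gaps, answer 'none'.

Answer: 6-14

Derivation:
Fragment 1: offset=0 len=2
Fragment 2: offset=2 len=4
Fragment 3: offset=15 len=2
Gaps: 6-14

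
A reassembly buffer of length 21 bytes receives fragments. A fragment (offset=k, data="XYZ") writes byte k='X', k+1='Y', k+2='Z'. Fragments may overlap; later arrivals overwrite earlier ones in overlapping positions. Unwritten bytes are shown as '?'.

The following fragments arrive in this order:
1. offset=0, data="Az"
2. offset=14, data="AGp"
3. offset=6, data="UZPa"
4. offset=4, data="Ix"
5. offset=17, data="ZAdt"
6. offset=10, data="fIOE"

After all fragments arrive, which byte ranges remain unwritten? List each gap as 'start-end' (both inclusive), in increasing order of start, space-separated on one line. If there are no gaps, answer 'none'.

Fragment 1: offset=0 len=2
Fragment 2: offset=14 len=3
Fragment 3: offset=6 len=4
Fragment 4: offset=4 len=2
Fragment 5: offset=17 len=4
Fragment 6: offset=10 len=4
Gaps: 2-3

Answer: 2-3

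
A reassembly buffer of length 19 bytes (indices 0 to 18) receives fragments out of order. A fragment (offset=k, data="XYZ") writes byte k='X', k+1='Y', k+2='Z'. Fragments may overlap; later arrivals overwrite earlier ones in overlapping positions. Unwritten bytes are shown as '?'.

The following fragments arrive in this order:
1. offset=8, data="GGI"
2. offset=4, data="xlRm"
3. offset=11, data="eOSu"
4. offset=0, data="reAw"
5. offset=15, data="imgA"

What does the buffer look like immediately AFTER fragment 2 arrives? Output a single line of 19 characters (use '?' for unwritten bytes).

Fragment 1: offset=8 data="GGI" -> buffer=????????GGI????????
Fragment 2: offset=4 data="xlRm" -> buffer=????xlRmGGI????????

Answer: ????xlRmGGI????????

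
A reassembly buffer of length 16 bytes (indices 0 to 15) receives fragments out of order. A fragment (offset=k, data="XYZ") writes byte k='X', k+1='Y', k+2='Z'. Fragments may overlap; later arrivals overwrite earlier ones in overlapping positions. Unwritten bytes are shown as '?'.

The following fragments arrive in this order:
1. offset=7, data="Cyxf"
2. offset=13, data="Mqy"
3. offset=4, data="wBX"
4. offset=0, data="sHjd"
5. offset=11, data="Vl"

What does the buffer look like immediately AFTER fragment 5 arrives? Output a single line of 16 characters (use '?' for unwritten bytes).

Fragment 1: offset=7 data="Cyxf" -> buffer=???????Cyxf?????
Fragment 2: offset=13 data="Mqy" -> buffer=???????Cyxf??Mqy
Fragment 3: offset=4 data="wBX" -> buffer=????wBXCyxf??Mqy
Fragment 4: offset=0 data="sHjd" -> buffer=sHjdwBXCyxf??Mqy
Fragment 5: offset=11 data="Vl" -> buffer=sHjdwBXCyxfVlMqy

Answer: sHjdwBXCyxfVlMqy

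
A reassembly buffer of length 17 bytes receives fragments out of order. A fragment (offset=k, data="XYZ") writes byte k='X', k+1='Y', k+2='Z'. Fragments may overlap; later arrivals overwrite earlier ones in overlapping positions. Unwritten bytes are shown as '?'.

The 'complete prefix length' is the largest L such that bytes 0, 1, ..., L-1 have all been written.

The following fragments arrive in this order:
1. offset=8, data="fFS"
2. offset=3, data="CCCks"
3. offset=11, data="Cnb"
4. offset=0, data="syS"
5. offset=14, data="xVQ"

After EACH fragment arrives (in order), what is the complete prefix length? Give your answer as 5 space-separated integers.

Answer: 0 0 0 14 17

Derivation:
Fragment 1: offset=8 data="fFS" -> buffer=????????fFS?????? -> prefix_len=0
Fragment 2: offset=3 data="CCCks" -> buffer=???CCCksfFS?????? -> prefix_len=0
Fragment 3: offset=11 data="Cnb" -> buffer=???CCCksfFSCnb??? -> prefix_len=0
Fragment 4: offset=0 data="syS" -> buffer=sySCCCksfFSCnb??? -> prefix_len=14
Fragment 5: offset=14 data="xVQ" -> buffer=sySCCCksfFSCnbxVQ -> prefix_len=17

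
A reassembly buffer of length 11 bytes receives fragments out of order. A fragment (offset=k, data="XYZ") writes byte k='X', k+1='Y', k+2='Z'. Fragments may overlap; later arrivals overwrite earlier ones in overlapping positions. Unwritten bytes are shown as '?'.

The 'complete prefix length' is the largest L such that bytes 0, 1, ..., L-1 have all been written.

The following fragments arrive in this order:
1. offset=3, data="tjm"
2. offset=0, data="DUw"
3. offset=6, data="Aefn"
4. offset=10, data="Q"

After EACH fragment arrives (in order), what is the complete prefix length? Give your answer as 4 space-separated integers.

Answer: 0 6 10 11

Derivation:
Fragment 1: offset=3 data="tjm" -> buffer=???tjm????? -> prefix_len=0
Fragment 2: offset=0 data="DUw" -> buffer=DUwtjm????? -> prefix_len=6
Fragment 3: offset=6 data="Aefn" -> buffer=DUwtjmAefn? -> prefix_len=10
Fragment 4: offset=10 data="Q" -> buffer=DUwtjmAefnQ -> prefix_len=11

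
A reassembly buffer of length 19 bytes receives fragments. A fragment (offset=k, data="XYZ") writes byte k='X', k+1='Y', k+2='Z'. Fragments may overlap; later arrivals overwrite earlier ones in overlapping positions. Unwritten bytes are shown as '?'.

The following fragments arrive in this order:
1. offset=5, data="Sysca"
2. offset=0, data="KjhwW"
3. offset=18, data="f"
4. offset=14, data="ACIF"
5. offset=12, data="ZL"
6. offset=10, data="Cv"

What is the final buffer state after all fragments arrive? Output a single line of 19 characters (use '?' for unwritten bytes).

Answer: KjhwWSyscaCvZLACIFf

Derivation:
Fragment 1: offset=5 data="Sysca" -> buffer=?????Sysca?????????
Fragment 2: offset=0 data="KjhwW" -> buffer=KjhwWSysca?????????
Fragment 3: offset=18 data="f" -> buffer=KjhwWSysca????????f
Fragment 4: offset=14 data="ACIF" -> buffer=KjhwWSysca????ACIFf
Fragment 5: offset=12 data="ZL" -> buffer=KjhwWSysca??ZLACIFf
Fragment 6: offset=10 data="Cv" -> buffer=KjhwWSyscaCvZLACIFf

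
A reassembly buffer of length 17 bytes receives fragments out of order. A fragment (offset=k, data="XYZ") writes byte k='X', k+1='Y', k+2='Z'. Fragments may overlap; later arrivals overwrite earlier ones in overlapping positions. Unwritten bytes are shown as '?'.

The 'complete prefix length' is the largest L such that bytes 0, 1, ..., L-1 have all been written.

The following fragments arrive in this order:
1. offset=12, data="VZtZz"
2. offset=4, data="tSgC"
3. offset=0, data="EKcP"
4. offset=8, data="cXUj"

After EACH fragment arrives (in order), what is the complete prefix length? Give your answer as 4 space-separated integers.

Fragment 1: offset=12 data="VZtZz" -> buffer=????????????VZtZz -> prefix_len=0
Fragment 2: offset=4 data="tSgC" -> buffer=????tSgC????VZtZz -> prefix_len=0
Fragment 3: offset=0 data="EKcP" -> buffer=EKcPtSgC????VZtZz -> prefix_len=8
Fragment 4: offset=8 data="cXUj" -> buffer=EKcPtSgCcXUjVZtZz -> prefix_len=17

Answer: 0 0 8 17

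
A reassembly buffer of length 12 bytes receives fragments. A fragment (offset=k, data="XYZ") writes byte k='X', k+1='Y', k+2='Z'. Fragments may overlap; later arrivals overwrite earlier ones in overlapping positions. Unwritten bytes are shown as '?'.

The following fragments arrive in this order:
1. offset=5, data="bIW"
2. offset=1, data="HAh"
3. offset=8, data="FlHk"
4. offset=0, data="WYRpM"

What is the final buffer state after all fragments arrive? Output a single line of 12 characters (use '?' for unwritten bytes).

Fragment 1: offset=5 data="bIW" -> buffer=?????bIW????
Fragment 2: offset=1 data="HAh" -> buffer=?HAh?bIW????
Fragment 3: offset=8 data="FlHk" -> buffer=?HAh?bIWFlHk
Fragment 4: offset=0 data="WYRpM" -> buffer=WYRpMbIWFlHk

Answer: WYRpMbIWFlHk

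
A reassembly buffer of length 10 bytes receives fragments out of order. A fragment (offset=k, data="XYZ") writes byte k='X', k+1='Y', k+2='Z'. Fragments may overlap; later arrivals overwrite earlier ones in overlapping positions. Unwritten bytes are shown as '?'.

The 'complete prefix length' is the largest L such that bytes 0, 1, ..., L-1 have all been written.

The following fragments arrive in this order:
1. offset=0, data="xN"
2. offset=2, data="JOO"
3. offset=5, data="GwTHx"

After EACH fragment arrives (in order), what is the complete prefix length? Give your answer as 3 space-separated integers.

Answer: 2 5 10

Derivation:
Fragment 1: offset=0 data="xN" -> buffer=xN???????? -> prefix_len=2
Fragment 2: offset=2 data="JOO" -> buffer=xNJOO????? -> prefix_len=5
Fragment 3: offset=5 data="GwTHx" -> buffer=xNJOOGwTHx -> prefix_len=10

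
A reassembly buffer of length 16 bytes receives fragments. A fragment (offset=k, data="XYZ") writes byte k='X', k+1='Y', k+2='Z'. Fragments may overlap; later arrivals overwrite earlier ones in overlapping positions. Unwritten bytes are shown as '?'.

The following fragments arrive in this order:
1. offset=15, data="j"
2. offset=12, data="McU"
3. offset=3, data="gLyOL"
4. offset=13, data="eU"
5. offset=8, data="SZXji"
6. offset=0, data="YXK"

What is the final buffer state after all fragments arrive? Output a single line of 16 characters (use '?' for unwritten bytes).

Answer: YXKgLyOLSZXjieUj

Derivation:
Fragment 1: offset=15 data="j" -> buffer=???????????????j
Fragment 2: offset=12 data="McU" -> buffer=????????????McUj
Fragment 3: offset=3 data="gLyOL" -> buffer=???gLyOL????McUj
Fragment 4: offset=13 data="eU" -> buffer=???gLyOL????MeUj
Fragment 5: offset=8 data="SZXji" -> buffer=???gLyOLSZXjieUj
Fragment 6: offset=0 data="YXK" -> buffer=YXKgLyOLSZXjieUj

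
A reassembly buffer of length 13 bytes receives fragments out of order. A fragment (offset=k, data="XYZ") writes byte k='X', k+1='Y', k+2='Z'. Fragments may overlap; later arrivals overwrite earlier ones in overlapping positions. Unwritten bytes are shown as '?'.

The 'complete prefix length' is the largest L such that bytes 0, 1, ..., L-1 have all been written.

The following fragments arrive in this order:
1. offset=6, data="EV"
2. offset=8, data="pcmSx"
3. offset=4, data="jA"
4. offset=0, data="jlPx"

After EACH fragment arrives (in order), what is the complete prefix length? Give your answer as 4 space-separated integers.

Answer: 0 0 0 13

Derivation:
Fragment 1: offset=6 data="EV" -> buffer=??????EV????? -> prefix_len=0
Fragment 2: offset=8 data="pcmSx" -> buffer=??????EVpcmSx -> prefix_len=0
Fragment 3: offset=4 data="jA" -> buffer=????jAEVpcmSx -> prefix_len=0
Fragment 4: offset=0 data="jlPx" -> buffer=jlPxjAEVpcmSx -> prefix_len=13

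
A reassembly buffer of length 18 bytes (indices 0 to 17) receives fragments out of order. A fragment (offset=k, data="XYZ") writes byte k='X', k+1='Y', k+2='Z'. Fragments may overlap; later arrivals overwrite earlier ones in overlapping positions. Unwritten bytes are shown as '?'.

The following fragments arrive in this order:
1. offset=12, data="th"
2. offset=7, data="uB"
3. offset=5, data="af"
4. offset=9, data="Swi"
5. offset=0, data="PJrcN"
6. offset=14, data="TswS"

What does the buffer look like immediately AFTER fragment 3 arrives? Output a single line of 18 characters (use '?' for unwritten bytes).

Answer: ?????afuB???th????

Derivation:
Fragment 1: offset=12 data="th" -> buffer=????????????th????
Fragment 2: offset=7 data="uB" -> buffer=???????uB???th????
Fragment 3: offset=5 data="af" -> buffer=?????afuB???th????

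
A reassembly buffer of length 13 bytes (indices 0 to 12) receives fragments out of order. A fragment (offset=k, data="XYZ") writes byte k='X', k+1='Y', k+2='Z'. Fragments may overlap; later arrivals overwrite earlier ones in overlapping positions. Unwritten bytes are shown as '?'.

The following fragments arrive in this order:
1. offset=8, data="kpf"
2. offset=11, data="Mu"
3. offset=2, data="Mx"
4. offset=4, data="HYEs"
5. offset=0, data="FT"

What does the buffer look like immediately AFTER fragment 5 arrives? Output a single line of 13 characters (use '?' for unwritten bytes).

Answer: FTMxHYEskpfMu

Derivation:
Fragment 1: offset=8 data="kpf" -> buffer=????????kpf??
Fragment 2: offset=11 data="Mu" -> buffer=????????kpfMu
Fragment 3: offset=2 data="Mx" -> buffer=??Mx????kpfMu
Fragment 4: offset=4 data="HYEs" -> buffer=??MxHYEskpfMu
Fragment 5: offset=0 data="FT" -> buffer=FTMxHYEskpfMu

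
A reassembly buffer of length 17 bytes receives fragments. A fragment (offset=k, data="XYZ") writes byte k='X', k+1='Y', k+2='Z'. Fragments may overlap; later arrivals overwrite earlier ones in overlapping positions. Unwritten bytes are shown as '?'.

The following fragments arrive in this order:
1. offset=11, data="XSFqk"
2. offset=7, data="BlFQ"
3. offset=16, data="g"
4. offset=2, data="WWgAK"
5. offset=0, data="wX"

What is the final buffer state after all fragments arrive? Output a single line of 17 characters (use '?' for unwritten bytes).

Fragment 1: offset=11 data="XSFqk" -> buffer=???????????XSFqk?
Fragment 2: offset=7 data="BlFQ" -> buffer=???????BlFQXSFqk?
Fragment 3: offset=16 data="g" -> buffer=???????BlFQXSFqkg
Fragment 4: offset=2 data="WWgAK" -> buffer=??WWgAKBlFQXSFqkg
Fragment 5: offset=0 data="wX" -> buffer=wXWWgAKBlFQXSFqkg

Answer: wXWWgAKBlFQXSFqkg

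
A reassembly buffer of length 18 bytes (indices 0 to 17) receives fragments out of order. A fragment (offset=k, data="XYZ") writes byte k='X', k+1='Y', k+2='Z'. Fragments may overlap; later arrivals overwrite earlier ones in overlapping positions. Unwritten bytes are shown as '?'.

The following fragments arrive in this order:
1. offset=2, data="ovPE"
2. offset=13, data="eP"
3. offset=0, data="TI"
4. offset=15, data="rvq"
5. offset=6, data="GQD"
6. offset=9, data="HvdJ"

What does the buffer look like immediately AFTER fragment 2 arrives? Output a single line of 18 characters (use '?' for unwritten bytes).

Answer: ??ovPE???????eP???

Derivation:
Fragment 1: offset=2 data="ovPE" -> buffer=??ovPE????????????
Fragment 2: offset=13 data="eP" -> buffer=??ovPE???????eP???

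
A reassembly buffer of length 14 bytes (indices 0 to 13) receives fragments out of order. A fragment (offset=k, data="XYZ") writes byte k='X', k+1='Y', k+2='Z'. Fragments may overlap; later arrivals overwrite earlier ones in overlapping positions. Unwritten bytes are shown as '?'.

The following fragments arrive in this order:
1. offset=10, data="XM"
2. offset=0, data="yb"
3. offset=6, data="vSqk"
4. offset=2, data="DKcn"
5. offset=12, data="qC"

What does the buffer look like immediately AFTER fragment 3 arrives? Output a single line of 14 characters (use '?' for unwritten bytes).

Fragment 1: offset=10 data="XM" -> buffer=??????????XM??
Fragment 2: offset=0 data="yb" -> buffer=yb????????XM??
Fragment 3: offset=6 data="vSqk" -> buffer=yb????vSqkXM??

Answer: yb????vSqkXM??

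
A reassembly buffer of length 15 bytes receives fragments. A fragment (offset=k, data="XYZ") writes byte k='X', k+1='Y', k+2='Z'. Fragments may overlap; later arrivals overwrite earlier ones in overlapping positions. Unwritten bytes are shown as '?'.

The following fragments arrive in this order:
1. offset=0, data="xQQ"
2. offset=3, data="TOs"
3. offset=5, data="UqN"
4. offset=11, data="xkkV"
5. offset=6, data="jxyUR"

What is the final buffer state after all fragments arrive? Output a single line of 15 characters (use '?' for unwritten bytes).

Answer: xQQTOUjxyURxkkV

Derivation:
Fragment 1: offset=0 data="xQQ" -> buffer=xQQ????????????
Fragment 2: offset=3 data="TOs" -> buffer=xQQTOs?????????
Fragment 3: offset=5 data="UqN" -> buffer=xQQTOUqN???????
Fragment 4: offset=11 data="xkkV" -> buffer=xQQTOUqN???xkkV
Fragment 5: offset=6 data="jxyUR" -> buffer=xQQTOUjxyURxkkV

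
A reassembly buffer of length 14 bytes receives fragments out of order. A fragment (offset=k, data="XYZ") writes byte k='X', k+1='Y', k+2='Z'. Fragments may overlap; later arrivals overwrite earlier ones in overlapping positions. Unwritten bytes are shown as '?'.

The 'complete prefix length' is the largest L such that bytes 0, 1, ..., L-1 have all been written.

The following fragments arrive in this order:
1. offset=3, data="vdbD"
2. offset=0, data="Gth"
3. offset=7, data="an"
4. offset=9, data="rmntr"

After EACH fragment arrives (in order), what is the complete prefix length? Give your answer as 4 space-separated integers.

Fragment 1: offset=3 data="vdbD" -> buffer=???vdbD??????? -> prefix_len=0
Fragment 2: offset=0 data="Gth" -> buffer=GthvdbD??????? -> prefix_len=7
Fragment 3: offset=7 data="an" -> buffer=GthvdbDan????? -> prefix_len=9
Fragment 4: offset=9 data="rmntr" -> buffer=GthvdbDanrmntr -> prefix_len=14

Answer: 0 7 9 14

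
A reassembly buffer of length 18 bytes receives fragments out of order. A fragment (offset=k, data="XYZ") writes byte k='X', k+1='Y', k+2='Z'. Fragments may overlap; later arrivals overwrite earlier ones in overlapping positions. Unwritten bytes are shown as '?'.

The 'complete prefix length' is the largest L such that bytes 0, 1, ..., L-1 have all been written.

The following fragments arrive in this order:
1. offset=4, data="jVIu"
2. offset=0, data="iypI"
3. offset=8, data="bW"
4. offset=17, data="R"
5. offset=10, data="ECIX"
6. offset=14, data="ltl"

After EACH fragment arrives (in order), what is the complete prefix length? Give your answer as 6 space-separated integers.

Answer: 0 8 10 10 14 18

Derivation:
Fragment 1: offset=4 data="jVIu" -> buffer=????jVIu?????????? -> prefix_len=0
Fragment 2: offset=0 data="iypI" -> buffer=iypIjVIu?????????? -> prefix_len=8
Fragment 3: offset=8 data="bW" -> buffer=iypIjVIubW???????? -> prefix_len=10
Fragment 4: offset=17 data="R" -> buffer=iypIjVIubW???????R -> prefix_len=10
Fragment 5: offset=10 data="ECIX" -> buffer=iypIjVIubWECIX???R -> prefix_len=14
Fragment 6: offset=14 data="ltl" -> buffer=iypIjVIubWECIXltlR -> prefix_len=18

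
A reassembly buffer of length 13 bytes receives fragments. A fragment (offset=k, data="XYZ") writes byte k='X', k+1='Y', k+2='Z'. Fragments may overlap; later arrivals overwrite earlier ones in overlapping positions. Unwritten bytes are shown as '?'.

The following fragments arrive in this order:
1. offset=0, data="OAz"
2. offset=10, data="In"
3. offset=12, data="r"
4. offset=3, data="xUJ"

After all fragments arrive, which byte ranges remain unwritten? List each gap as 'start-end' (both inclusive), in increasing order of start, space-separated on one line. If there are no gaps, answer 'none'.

Fragment 1: offset=0 len=3
Fragment 2: offset=10 len=2
Fragment 3: offset=12 len=1
Fragment 4: offset=3 len=3
Gaps: 6-9

Answer: 6-9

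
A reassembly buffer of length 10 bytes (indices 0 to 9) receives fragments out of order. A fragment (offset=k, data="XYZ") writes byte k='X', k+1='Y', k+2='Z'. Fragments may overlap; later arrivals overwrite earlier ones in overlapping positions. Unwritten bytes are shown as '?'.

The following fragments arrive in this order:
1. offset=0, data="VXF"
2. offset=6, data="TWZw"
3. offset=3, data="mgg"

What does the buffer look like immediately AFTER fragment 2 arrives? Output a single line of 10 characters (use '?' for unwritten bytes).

Fragment 1: offset=0 data="VXF" -> buffer=VXF???????
Fragment 2: offset=6 data="TWZw" -> buffer=VXF???TWZw

Answer: VXF???TWZw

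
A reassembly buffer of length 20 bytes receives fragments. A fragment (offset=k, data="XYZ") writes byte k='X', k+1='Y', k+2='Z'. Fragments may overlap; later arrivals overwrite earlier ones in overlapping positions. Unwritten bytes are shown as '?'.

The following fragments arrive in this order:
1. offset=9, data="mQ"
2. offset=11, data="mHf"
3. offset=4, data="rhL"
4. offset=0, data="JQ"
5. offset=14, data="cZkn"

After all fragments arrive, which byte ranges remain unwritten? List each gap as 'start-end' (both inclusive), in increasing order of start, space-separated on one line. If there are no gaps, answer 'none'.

Answer: 2-3 7-8 18-19

Derivation:
Fragment 1: offset=9 len=2
Fragment 2: offset=11 len=3
Fragment 3: offset=4 len=3
Fragment 4: offset=0 len=2
Fragment 5: offset=14 len=4
Gaps: 2-3 7-8 18-19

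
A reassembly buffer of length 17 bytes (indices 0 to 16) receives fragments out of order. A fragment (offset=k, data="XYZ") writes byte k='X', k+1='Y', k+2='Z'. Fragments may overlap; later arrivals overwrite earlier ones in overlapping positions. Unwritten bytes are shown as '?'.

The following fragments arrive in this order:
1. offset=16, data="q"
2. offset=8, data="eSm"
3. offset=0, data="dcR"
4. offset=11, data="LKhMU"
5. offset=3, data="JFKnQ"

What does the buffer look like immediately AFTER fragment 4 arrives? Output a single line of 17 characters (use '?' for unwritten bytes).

Fragment 1: offset=16 data="q" -> buffer=????????????????q
Fragment 2: offset=8 data="eSm" -> buffer=????????eSm?????q
Fragment 3: offset=0 data="dcR" -> buffer=dcR?????eSm?????q
Fragment 4: offset=11 data="LKhMU" -> buffer=dcR?????eSmLKhMUq

Answer: dcR?????eSmLKhMUq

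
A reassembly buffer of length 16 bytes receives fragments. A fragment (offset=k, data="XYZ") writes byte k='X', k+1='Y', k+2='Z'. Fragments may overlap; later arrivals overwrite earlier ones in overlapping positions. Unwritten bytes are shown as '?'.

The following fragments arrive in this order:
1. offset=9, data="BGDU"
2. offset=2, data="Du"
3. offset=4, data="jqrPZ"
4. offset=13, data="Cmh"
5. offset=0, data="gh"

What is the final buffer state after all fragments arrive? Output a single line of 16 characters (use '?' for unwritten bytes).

Answer: ghDujqrPZBGDUCmh

Derivation:
Fragment 1: offset=9 data="BGDU" -> buffer=?????????BGDU???
Fragment 2: offset=2 data="Du" -> buffer=??Du?????BGDU???
Fragment 3: offset=4 data="jqrPZ" -> buffer=??DujqrPZBGDU???
Fragment 4: offset=13 data="Cmh" -> buffer=??DujqrPZBGDUCmh
Fragment 5: offset=0 data="gh" -> buffer=ghDujqrPZBGDUCmh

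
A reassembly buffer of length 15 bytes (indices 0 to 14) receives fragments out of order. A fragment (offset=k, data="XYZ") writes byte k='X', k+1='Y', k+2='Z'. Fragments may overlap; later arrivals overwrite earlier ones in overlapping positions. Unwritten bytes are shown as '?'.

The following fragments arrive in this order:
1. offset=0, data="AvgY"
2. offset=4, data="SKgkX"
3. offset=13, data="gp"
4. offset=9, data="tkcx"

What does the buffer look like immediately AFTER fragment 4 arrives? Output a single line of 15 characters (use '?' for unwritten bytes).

Answer: AvgYSKgkXtkcxgp

Derivation:
Fragment 1: offset=0 data="AvgY" -> buffer=AvgY???????????
Fragment 2: offset=4 data="SKgkX" -> buffer=AvgYSKgkX??????
Fragment 3: offset=13 data="gp" -> buffer=AvgYSKgkX????gp
Fragment 4: offset=9 data="tkcx" -> buffer=AvgYSKgkXtkcxgp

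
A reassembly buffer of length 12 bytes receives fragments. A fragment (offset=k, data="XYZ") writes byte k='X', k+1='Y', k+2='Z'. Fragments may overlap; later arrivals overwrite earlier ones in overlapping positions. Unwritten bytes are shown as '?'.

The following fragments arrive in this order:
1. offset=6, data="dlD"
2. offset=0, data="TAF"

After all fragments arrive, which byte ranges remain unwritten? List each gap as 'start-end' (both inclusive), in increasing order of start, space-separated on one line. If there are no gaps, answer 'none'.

Fragment 1: offset=6 len=3
Fragment 2: offset=0 len=3
Gaps: 3-5 9-11

Answer: 3-5 9-11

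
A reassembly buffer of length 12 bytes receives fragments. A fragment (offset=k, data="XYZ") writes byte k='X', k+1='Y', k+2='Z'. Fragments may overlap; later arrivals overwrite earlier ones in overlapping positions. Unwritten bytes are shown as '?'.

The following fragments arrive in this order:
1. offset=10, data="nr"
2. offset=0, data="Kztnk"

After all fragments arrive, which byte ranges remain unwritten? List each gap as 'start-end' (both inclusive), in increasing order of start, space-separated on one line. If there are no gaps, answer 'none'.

Fragment 1: offset=10 len=2
Fragment 2: offset=0 len=5
Gaps: 5-9

Answer: 5-9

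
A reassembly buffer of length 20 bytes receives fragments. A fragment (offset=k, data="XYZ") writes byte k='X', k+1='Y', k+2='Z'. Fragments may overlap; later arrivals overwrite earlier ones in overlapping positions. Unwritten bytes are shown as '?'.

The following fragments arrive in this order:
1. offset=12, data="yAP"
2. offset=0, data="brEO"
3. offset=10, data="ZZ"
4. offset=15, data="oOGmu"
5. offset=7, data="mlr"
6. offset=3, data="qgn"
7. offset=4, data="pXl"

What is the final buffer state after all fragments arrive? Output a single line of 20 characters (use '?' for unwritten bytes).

Fragment 1: offset=12 data="yAP" -> buffer=????????????yAP?????
Fragment 2: offset=0 data="brEO" -> buffer=brEO????????yAP?????
Fragment 3: offset=10 data="ZZ" -> buffer=brEO??????ZZyAP?????
Fragment 4: offset=15 data="oOGmu" -> buffer=brEO??????ZZyAPoOGmu
Fragment 5: offset=7 data="mlr" -> buffer=brEO???mlrZZyAPoOGmu
Fragment 6: offset=3 data="qgn" -> buffer=brEqgn?mlrZZyAPoOGmu
Fragment 7: offset=4 data="pXl" -> buffer=brEqpXlmlrZZyAPoOGmu

Answer: brEqpXlmlrZZyAPoOGmu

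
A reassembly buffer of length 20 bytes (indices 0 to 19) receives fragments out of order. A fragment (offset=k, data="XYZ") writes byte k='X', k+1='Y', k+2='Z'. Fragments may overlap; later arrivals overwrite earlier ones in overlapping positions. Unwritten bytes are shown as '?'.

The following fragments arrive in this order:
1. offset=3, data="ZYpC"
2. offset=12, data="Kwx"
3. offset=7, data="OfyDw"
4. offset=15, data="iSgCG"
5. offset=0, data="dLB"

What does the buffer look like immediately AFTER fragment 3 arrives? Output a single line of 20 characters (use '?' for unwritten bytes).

Fragment 1: offset=3 data="ZYpC" -> buffer=???ZYpC?????????????
Fragment 2: offset=12 data="Kwx" -> buffer=???ZYpC?????Kwx?????
Fragment 3: offset=7 data="OfyDw" -> buffer=???ZYpCOfyDwKwx?????

Answer: ???ZYpCOfyDwKwx?????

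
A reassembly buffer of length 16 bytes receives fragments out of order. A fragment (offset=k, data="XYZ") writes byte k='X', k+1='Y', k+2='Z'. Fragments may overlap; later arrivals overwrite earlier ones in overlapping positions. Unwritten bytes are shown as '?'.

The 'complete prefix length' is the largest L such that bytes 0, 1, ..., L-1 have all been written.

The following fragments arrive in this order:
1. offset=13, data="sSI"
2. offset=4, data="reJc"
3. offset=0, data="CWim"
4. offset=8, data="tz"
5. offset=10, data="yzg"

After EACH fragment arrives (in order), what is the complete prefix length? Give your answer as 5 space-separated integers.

Answer: 0 0 8 10 16

Derivation:
Fragment 1: offset=13 data="sSI" -> buffer=?????????????sSI -> prefix_len=0
Fragment 2: offset=4 data="reJc" -> buffer=????reJc?????sSI -> prefix_len=0
Fragment 3: offset=0 data="CWim" -> buffer=CWimreJc?????sSI -> prefix_len=8
Fragment 4: offset=8 data="tz" -> buffer=CWimreJctz???sSI -> prefix_len=10
Fragment 5: offset=10 data="yzg" -> buffer=CWimreJctzyzgsSI -> prefix_len=16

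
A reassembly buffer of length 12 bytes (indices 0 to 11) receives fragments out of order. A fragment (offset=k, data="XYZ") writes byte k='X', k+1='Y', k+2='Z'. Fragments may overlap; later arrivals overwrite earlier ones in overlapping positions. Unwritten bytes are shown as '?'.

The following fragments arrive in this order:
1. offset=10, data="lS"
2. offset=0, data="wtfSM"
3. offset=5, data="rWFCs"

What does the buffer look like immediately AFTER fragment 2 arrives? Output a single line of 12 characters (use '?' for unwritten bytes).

Fragment 1: offset=10 data="lS" -> buffer=??????????lS
Fragment 2: offset=0 data="wtfSM" -> buffer=wtfSM?????lS

Answer: wtfSM?????lS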